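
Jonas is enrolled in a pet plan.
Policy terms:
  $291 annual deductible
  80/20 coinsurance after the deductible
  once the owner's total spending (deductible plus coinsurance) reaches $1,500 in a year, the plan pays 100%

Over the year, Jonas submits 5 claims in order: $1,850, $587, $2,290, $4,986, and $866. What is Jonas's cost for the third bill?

Claim 1 ($1,850): deductible takes $291, $1,559 remains; 20% of $1,559 = $311.80. Owner owes $602.80 (running OOP $602.80).
Claim 2 ($587): 20% coinsurance on $587 = $117.40. Cost to owner: $117.40. OOP to date $720.20.
Claim 3 ($2,290): deductible already satisfied, so owner's share is 20% × $2,290 = $458. Cost to owner: $458. OOP to date $1,178.20.

$458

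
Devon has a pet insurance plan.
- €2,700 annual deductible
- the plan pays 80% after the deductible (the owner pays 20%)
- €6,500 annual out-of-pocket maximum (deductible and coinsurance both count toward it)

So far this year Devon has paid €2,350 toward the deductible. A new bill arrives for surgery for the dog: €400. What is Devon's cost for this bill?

€2,350 of the €2,700 deductible is already met, leaving €350.
That leaves €400 − €350 = €50 for coinsurance.
Owner's 20% share of €50 is €10.
So the owner owes €350 + €10 = €360 before any cap.
Cumulative spending €2,350 + €360 = €2,710 stays under the €6,500 maximum.

€360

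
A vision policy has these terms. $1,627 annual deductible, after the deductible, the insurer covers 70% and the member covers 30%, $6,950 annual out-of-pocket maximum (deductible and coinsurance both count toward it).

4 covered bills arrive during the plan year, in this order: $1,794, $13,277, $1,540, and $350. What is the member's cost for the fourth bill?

$105

Claim 1 — $1,794: deductible takes $1,627, $167 remains; 30% of $167 = $50.10. Cost to member: $1,677.10. OOP to date $1,677.10.
Claim 2 — $13,277: deductible met; 30% of $13,277 = $3,983.10. Cost to member: $3,983.10. OOP to date $5,660.20.
Claim 3 — $1,540: deductible already satisfied, so member's share is 30% × $1,540 = $462. Member owes $462 (running OOP $6,122.20).
Claim 4 — $350: deductible already satisfied, so member's share is 30% × $350 = $105. Member pays $105; OOP now $6,227.20.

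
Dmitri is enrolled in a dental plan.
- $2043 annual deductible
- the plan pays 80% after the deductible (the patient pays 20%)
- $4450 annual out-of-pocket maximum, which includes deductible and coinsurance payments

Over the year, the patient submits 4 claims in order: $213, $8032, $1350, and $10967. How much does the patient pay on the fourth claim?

Claim 1 — $213: entire amount goes to the deductible. Patient owes $213 (running OOP $213).
Claim 2 — $8032: deductible takes $1830, $6202 remains; coinsurance $6202 × 20% = $1240.40. Patient pays $3070.40; OOP now $3283.40.
Claim 3 — $1350: 20% coinsurance on $1350 = $270. Patient pays $270; OOP now $3553.40.
Claim 4 — $10967: deductible met; 20% of $10967 = $2193.40. That would push OOP to $5746.80, over the $4450 cap, so patient pays $4450 − $3553.40 = $896.60.

$896.60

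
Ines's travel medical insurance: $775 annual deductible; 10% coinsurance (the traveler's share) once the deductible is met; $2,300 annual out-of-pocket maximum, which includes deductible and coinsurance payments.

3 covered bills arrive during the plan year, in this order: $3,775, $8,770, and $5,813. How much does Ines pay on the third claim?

Claim 1 ($3,775): $775 to deductible, leaving $3,000; coinsurance $3,000 × 10% = $300. Traveler pays $1,075; OOP now $1,075.
Claim 2 ($8,770): 10% coinsurance on $8,770 = $877. Cost to traveler: $877. OOP to date $1,952.
Claim 3 ($5,813): 10% coinsurance on $5,813 = $581.30. Adding that to $1,952 gives $2,533.30, past the $2,300 cap; traveler pays only $2,300 − $1,952 = $348.

$348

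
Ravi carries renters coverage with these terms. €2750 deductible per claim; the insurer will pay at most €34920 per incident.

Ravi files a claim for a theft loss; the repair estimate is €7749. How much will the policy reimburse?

After the deductible, €7749 − €2750 = €4999 remains.
That's under the €34920 cap, so the insurer reimburses the full €4999.

€4999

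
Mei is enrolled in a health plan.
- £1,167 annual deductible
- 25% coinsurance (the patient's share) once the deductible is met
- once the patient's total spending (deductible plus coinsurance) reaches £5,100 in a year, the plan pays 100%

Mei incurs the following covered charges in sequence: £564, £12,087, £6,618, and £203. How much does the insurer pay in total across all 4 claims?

Bill 1, £564: all of it applies to the deductible. Patient pays £564; OOP now £564. Insurer: £564 − £564 = £0.
Bill 2, £12,087: £603 to deductible, leaving £11,484; patient's 25% is £2,871. Cost to patient: £3,474. OOP to date £4,038. Plan pays £12,087 − £3,474 = £8,613.
Bill 3, £6,618: 25% coinsurance on £6,618 = £1,654.50. Adding that to £4,038 gives £5,692.50, past the £5,100 cap; patient pays only £5,100 − £4,038 = £1,062. Plan pays £6,618 − £1,062 = £5,556.
Bill 4, £203: deductible already satisfied, so patient's share is 25% × £203 = £50.75. Adding that to £5,100 gives £5,150.75, past the £5,100 cap; patient pays only £5,100 − £5,100 = £0. Insurer: £203 − £0 = £203.
Insurer total = bills − patient's total = £19,472 − £5,100 = £14,372.

£14,372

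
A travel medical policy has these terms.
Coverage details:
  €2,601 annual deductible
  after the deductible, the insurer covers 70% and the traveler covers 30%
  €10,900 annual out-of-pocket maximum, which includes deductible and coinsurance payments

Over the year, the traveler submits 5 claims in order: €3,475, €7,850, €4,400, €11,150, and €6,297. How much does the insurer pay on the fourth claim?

€7,805

Claim 1 (€3,475): deductible takes €2,601, €874 remains; 30% of €874 = €262.20. Traveler pays €2,863.20; OOP now €2,863.20. Plan pays €3,475 − €2,863.20 = €611.80.
Claim 2 (€7,850): deductible already satisfied, so traveler's share is 30% × €7,850 = €2,355. Cost to traveler: €2,355. OOP to date €5,218.20. Insurer: €7,850 − €2,355 = €5,495.
Claim 3 (€4,400): deductible met; 30% of €4,400 = €1,320. Traveler owes €1,320 (running OOP €6,538.20). Insurer: €4,400 − €1,320 = €3,080.
Claim 4 (€11,150): deductible met; 30% of €11,150 = €3,345. Cost to traveler: €3,345. OOP to date €9,883.20. Insurer: €11,150 − €3,345 = €7,805.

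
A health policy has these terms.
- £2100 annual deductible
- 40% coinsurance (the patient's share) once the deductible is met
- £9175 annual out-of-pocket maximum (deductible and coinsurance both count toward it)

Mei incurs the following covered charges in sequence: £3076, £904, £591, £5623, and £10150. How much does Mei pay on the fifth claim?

Claim 1 (£3076): £2100 finishes the deductible; £976 goes to coinsurance; 40% of £976 = £390.40. Patient owes £2490.40 (running OOP £2490.40).
Claim 2 (£904): deductible met; 40% of £904 = £361.60. Patient owes £361.60 (running OOP £2852).
Claim 3 (£591): deductible met; 40% of £591 = £236.40. Patient pays £236.40; OOP now £3088.40.
Claim 4 (£5623): deductible already satisfied, so patient's share is 40% × £5623 = £2249.20. Patient owes £2249.20 (running OOP £5337.60).
Claim 5 (£10150): deductible already satisfied, so patient's share is 40% × £10150 = £4060. That would push OOP to £9397.60, over the £9175 cap, so patient pays £9175 − £5337.60 = £3837.40.

£3837.40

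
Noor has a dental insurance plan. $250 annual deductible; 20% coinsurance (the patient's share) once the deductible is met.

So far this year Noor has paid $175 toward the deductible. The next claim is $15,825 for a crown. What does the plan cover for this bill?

$175 of the $250 deductible is already met, leaving $75.
That leaves $15,825 − $75 = $15,750 for coinsurance.
Coinsurance: $15,750 × 20% = $3,150.
That puts the patient's cost at $75 + $3,150 = $3,225.
The insurer covers the remainder: $15,825 − $3,225 = $12,600.

$12,600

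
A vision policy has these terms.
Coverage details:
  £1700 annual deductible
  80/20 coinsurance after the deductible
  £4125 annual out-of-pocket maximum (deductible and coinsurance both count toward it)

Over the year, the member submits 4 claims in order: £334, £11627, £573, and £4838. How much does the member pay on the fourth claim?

#1 (£334): entire amount goes to the deductible. Member pays £334; OOP now £334.
#2 (£11627): deductible takes £1366, £10261 remains; member's 20% is £2052.20. Cost to member: £3418.20. OOP to date £3752.20.
#3 (£573): 20% coinsurance on £573 = £114.60. Member pays £114.60; OOP now £3866.80.
#4 (£4838): deductible already satisfied, so member's share is 20% × £4838 = £967.60. OOP would hit £4834.40 > £4125, so the cap limits the member to £4125 − £3866.80 = £258.20.

£258.20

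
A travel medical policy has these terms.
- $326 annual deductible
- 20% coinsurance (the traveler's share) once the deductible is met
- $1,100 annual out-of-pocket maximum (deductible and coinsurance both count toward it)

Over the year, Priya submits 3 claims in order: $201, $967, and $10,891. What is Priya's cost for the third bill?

$605.60

#1 ($201): all of it applies to the deductible. Cost to traveler: $201. OOP to date $201.
#2 ($967): $125 to deductible, leaving $842; traveler's 20% is $168.40. Traveler pays $293.40; OOP now $494.40.
#3 ($10,891): deductible already satisfied, so traveler's share is 20% × $10,891 = $2,178.20. That would push OOP to $2,672.60, over the $1,100 cap, so traveler pays $1,100 − $494.40 = $605.60.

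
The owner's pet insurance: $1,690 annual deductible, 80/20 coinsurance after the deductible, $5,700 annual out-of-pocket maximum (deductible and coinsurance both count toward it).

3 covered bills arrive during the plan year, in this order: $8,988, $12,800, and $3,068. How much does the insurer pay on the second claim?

Claim 1 — $8,988: $1,690 to deductible, leaving $7,298; owner's 20% is $1,459.60. Cost to owner: $3,149.60. OOP to date $3,149.60. Plan pays $8,988 − $3,149.60 = $5,838.40.
Claim 2 — $12,800: 20% coinsurance on $12,800 = $2,560. That would push OOP to $5,709.60, over the $5,700 cap, so owner pays $5,700 − $3,149.60 = $2,550.40. Plan pays $12,800 − $2,550.40 = $10,249.60.

$10,249.60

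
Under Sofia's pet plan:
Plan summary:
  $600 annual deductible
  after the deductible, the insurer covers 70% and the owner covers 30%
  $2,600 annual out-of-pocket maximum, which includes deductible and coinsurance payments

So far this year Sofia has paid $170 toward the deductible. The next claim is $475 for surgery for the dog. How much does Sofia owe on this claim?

Deductible still to meet: $600 − $170 = $430.
That leaves $475 − $430 = $45 for coinsurance.
Coinsurance: $45 × 30% = $13.50.
That puts the owner's cost at $430 + $13.50 = $443.50 before any cap.
Cumulative spending $170 + $443.50 = $613.50 stays under the $2,600 maximum.

$443.50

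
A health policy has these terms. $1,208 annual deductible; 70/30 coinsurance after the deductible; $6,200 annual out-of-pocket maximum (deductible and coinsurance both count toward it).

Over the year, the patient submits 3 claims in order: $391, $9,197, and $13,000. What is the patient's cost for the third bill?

$2,478

Claim 1 — $391: all of it applies to the deductible. Patient owes $391 (running OOP $391).
Claim 2 — $9,197: deductible takes $817, $8,380 remains; patient's 30% is $2,514. Patient owes $3,331 (running OOP $3,722).
Claim 3 — $13,000: deductible met; 30% of $13,000 = $3,900. That would push OOP to $7,622, over the $6,200 cap, so patient pays $6,200 − $3,722 = $2,478.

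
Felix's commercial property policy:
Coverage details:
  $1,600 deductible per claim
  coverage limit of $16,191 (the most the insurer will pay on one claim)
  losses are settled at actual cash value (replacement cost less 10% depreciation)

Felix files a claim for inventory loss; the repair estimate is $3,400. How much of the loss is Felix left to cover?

Depreciate 10%: the covered value is $3,400 × 0.9 = $3,060.
After the deductible, $3,060 − $1,600 = $1,460 remains.
$1,460 ≤ $16,191, so the limit doesn't bind; insurer pays $1,460.
Business's share is the uncovered remainder: $3,400 − $1,460 = $1,940.

$1,940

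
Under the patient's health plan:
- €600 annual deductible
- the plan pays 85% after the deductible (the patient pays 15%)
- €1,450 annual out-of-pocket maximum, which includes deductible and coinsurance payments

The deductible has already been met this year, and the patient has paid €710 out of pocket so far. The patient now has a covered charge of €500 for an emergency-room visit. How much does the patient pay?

€75

The deductible is already satisfied, so the full bill goes to coinsurance.
Coinsurance: €500 × 15% = €75.
Total out-of-pocket so far would be €710 + €75 = €785, below the €1,450 cap — no reduction.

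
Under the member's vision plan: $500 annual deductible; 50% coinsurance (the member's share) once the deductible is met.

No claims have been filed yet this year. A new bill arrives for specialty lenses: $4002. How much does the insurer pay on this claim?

$1751

The full $500 deductible is still open; $500 of this bill applies to it.
The remaining $3502 (= $4002 − $500) moves to coinsurance.
50% of $3502 = $1751 falls to the member.
Member responsibility: $500 + $1751 = $2251.
The plan picks up $4002 − $2251 = $1751.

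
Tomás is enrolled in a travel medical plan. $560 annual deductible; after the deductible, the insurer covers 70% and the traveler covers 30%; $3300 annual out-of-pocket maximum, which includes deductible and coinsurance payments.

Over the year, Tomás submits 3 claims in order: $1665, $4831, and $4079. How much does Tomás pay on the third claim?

$959.20

Bill 1, $1665: $560 finishes the deductible; $1105 goes to coinsurance; 30% of $1105 = $331.50. Cost to traveler: $891.50. OOP to date $891.50.
Bill 2, $4831: deductible already satisfied, so traveler's share is 30% × $4831 = $1449.30. Cost to traveler: $1449.30. OOP to date $2340.80.
Bill 3, $4079: deductible met; 30% of $4079 = $1223.70. That would push OOP to $3564.50, over the $3300 cap, so traveler pays $3300 − $2340.80 = $959.20.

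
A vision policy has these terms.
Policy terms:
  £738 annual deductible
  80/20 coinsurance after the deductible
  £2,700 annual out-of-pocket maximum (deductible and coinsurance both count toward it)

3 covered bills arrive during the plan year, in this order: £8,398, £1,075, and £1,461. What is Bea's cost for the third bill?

£215

Claim 1 — £8,398: £738 to deductible, leaving £7,660; member's 20% is £1,532. Cost to member: £2,270. OOP to date £2,270.
Claim 2 — £1,075: deductible already satisfied, so member's share is 20% × £1,075 = £215. Member owes £215 (running OOP £2,485).
Claim 3 — £1,461: deductible met; 20% of £1,461 = £292.20. Adding that to £2,485 gives £2,777.20, past the £2,700 cap; member pays only £2,700 − £2,485 = £215.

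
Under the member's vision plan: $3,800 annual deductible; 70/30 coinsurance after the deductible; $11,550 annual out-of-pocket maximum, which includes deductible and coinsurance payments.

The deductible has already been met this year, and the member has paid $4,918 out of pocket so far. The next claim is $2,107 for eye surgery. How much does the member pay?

The deductible is already satisfied, so the full bill goes to coinsurance.
Coinsurance: $2,107 × 30% = $632.10.
Total out-of-pocket so far would be $4,918 + $632.10 = $5,550.10, below the $11,550 cap — no reduction.

$632.10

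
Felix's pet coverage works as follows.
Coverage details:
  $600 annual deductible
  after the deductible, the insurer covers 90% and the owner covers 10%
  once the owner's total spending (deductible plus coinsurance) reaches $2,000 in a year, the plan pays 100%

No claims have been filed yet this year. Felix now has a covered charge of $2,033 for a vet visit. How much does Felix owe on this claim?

$743.30

Deductible not yet touched, so the first $600 of the bill goes to the deductible.
The remaining $1,433 (= $2,033 − $600) moves to coinsurance.
Coinsurance: $1,433 × 10% = $143.30.
So the owner owes $600 + $143.30 = $743.30 before any cap.
Cumulative spending $0 + $743.30 = $743.30 stays under the $2,000 maximum.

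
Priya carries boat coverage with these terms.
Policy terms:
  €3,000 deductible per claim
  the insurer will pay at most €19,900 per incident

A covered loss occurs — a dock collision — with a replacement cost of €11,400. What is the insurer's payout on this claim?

After the deductible, €11,400 − €3,000 = €8,400 remains.
€8,400 is within the €19,900 limit, so the insurer pays €8,400.

€8,400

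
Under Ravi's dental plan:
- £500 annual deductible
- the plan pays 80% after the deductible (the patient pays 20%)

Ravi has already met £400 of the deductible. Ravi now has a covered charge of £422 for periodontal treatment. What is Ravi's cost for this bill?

£164.40

£400 of the £500 deductible is already met, leaving £100.
The remaining £322 (= £422 − £100) moves to coinsurance.
Coinsurance: £322 × 20% = £64.40.
So the patient owes £100 + £64.40 = £164.40.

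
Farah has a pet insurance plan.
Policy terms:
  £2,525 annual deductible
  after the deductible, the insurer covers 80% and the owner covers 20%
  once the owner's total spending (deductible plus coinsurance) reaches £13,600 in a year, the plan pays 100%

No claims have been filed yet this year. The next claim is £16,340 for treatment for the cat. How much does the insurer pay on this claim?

Deductible not yet touched, so the first £2,525 of the bill goes to the deductible.
That leaves £16,340 − £2,525 = £13,815 for coinsurance.
20% of £13,815 = £2,763 falls to the owner.
Owner responsibility before any cap: £2,525 + £2,763 = £5,288.
Total out-of-pocket so far would be £0 + £5,288 = £5,288, below the £13,600 cap — no reduction.
The insurer covers the remainder: £16,340 − £5,288 = £11,052.

£11,052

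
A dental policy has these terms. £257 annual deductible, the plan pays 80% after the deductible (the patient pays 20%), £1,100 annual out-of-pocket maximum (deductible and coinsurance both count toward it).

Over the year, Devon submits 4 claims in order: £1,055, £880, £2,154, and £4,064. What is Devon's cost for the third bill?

£430.80

Claim 1 (£1,055): deductible takes £257, £798 remains; 20% of £798 = £159.60. Cost to patient: £416.60. OOP to date £416.60.
Claim 2 (£880): deductible met; 20% of £880 = £176. Patient owes £176 (running OOP £592.60).
Claim 3 (£2,154): deductible met; 20% of £2,154 = £430.80. Patient owes £430.80 (running OOP £1,023.40).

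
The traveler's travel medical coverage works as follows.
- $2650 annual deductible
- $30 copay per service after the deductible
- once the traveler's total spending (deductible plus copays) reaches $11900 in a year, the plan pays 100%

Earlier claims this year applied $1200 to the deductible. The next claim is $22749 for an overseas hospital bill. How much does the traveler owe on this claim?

$1480

Remaining deductible: $2650 − $1200 = $1450.
The remaining $21299 (= $22749 − $1450) moves to the copay.
Copay on this service: $30.
Traveler responsibility before any cap: $1450 + $30 = $1480.
Total out-of-pocket so far would be $1200 + $1480 = $2680, below the $11900 cap — no reduction.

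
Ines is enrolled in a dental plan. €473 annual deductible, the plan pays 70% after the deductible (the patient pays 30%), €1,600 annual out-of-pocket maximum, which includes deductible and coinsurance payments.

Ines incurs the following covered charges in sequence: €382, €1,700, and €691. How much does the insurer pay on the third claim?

€483.70

Claim 1 — €382: all of it applies to the deductible. Cost to patient: €382. OOP to date €382. Insurer: €382 − €382 = €0.
Claim 2 — €1,700: €91 to deductible, leaving €1,609; coinsurance €1,609 × 30% = €482.70. Patient pays €573.70; OOP now €955.70. Insurer: €1,700 − €573.70 = €1,126.30.
Claim 3 — €691: 30% coinsurance on €691 = €207.30. Patient owes €207.30 (running OOP €1,163). Insurer: €691 − €207.30 = €483.70.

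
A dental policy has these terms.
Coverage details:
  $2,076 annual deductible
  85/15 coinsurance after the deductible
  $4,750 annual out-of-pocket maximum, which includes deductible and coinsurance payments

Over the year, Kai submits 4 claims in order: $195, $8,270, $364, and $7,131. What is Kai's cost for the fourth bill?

Bill 1, $195: all of it applies to the deductible. Patient owes $195 (running OOP $195).
Bill 2, $8,270: $1,881 finishes the deductible; $6,389 goes to coinsurance; coinsurance $6,389 × 15% = $958.35. Patient pays $2,839.35; OOP now $3,034.35.
Bill 3, $364: 15% coinsurance on $364 = $54.60. Patient pays $54.60; OOP now $3,088.95.
Bill 4, $7,131: deductible already satisfied, so patient's share is 15% × $7,131 = $1,069.65. Patient pays $1,069.65; OOP now $4,158.60.

$1,069.65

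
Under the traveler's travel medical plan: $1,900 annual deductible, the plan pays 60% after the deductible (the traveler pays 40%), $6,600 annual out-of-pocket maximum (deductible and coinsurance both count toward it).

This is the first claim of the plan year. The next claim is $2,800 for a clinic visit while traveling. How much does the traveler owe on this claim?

$2,260

Nothing has been paid toward the $1,900 deductible, so the first $1,900 of this charge is applied there.
After the $1,900 deductible portion, $2,800 − $1,900 = $900 is subject to coinsurance.
40% of $900 = $360 falls to the traveler.
That puts the traveler's cost at $1,900 + $360 = $2,260 before any cap.
Cumulative spending $0 + $2,260 = $2,260 stays under the $6,600 maximum.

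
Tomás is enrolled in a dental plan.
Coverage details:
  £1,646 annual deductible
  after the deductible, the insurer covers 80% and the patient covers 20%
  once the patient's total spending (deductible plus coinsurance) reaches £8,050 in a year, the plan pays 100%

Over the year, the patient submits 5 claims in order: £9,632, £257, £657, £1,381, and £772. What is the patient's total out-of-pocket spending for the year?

£3,856.60

Claim 1 — £9,632: £1,646 to deductible, leaving £7,986; 20% of £7,986 = £1,597.20. Patient owes £3,243.20 (running OOP £3,243.20).
Claim 2 — £257: deductible met; 20% of £257 = £51.40. Patient pays £51.40; OOP now £3,294.60.
Claim 3 — £657: deductible met; 20% of £657 = £131.40. Patient pays £131.40; OOP now £3,426.
Claim 4 — £1,381: 20% coinsurance on £1,381 = £276.20. Patient owes £276.20 (running OOP £3,702.20).
Claim 5 — £772: deductible met; 20% of £772 = £154.40. Cost to patient: £154.40. OOP to date £3,856.60.
Total paid by the patient: £3,243.20 + £51.40 + £131.40 + £276.20 + £154.40 = £3,856.60.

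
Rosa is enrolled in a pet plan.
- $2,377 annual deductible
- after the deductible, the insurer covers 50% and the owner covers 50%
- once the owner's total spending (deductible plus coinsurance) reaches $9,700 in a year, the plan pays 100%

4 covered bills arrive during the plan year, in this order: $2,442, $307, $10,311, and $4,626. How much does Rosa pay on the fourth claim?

Bill 1, $2,442: $2,377 to deductible, leaving $65; coinsurance $65 × 50% = $32.50. Cost to owner: $2,409.50. OOP to date $2,409.50.
Bill 2, $307: deductible met; 50% of $307 = $153.50. Owner pays $153.50; OOP now $2,563.
Bill 3, $10,311: 50% coinsurance on $10,311 = $5,155.50. Cost to owner: $5,155.50. OOP to date $7,718.50.
Bill 4, $4,626: deductible already satisfied, so owner's share is 50% × $4,626 = $2,313. Adding that to $7,718.50 gives $10,031.50, past the $9,700 cap; owner pays only $9,700 − $7,718.50 = $1,981.50.

$1,981.50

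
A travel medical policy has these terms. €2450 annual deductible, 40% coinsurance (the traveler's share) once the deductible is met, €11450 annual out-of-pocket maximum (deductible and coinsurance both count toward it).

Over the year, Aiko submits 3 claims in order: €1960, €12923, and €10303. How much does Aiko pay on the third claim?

Claim 1 — €1960: fully absorbed by the deductible. Traveler owes €1960 (running OOP €1960).
Claim 2 — €12923: €490 to deductible, leaving €12433; 40% of €12433 = €4973.20. Cost to traveler: €5463.20. OOP to date €7423.20.
Claim 3 — €10303: 40% coinsurance on €10303 = €4121.20. Adding that to €7423.20 gives €11544.40, past the €11450 cap; traveler pays only €11450 − €7423.20 = €4026.80.

€4026.80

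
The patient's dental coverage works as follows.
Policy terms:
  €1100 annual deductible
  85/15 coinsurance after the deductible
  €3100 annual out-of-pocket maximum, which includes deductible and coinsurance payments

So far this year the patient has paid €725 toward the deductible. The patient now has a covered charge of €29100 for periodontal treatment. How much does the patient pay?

€2375

€725 of the €1100 deductible is already met, leaving €375.
After the €375 deductible portion, €29100 − €375 = €28725 is subject to coinsurance.
Patient's 15% share of €28725 is €4308.75.
So the patient owes €375 + €4308.75 = €4683.75 before any cap.
Year-to-date out-of-pocket would reach €725 + €4683.75 = €5408.75, above the €3100 maximum, so the patient pays only €3100 − €725 = €2375.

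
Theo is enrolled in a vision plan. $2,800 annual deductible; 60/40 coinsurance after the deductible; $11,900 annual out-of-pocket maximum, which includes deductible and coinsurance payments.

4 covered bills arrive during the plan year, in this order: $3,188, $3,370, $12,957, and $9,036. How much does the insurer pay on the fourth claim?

#1 ($3,188): deductible takes $2,800, $388 remains; coinsurance $388 × 40% = $155.20. Member pays $2,955.20; OOP now $2,955.20. Insurer: $3,188 − $2,955.20 = $232.80.
#2 ($3,370): deductible met; 40% of $3,370 = $1,348. Cost to member: $1,348. OOP to date $4,303.20. Insurer: $3,370 − $1,348 = $2,022.
#3 ($12,957): deductible already satisfied, so member's share is 40% × $12,957 = $5,182.80. Member pays $5,182.80; OOP now $9,486. Plan pays $12,957 − $5,182.80 = $7,774.20.
#4 ($9,036): deductible already satisfied, so member's share is 40% × $9,036 = $3,614.40. Adding that to $9,486 gives $13,100.40, past the $11,900 cap; member pays only $11,900 − $9,486 = $2,414. Insurer: $9,036 − $2,414 = $6,622.

$6,622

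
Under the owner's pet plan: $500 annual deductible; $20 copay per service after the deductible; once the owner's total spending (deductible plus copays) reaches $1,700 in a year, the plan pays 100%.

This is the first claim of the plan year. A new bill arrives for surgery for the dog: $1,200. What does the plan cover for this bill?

$680

Deductible not yet touched, so the first $500 of the bill goes to the deductible.
After the $500 deductible portion, $1,200 − $500 = $700 is subject to the copay.
Copay on this service: $20.
Owner responsibility before any cap: $500 + $20 = $520.
Total out-of-pocket so far would be $0 + $520 = $520, below the $1,700 cap — no reduction.
The plan picks up $1,200 − $520 = $680.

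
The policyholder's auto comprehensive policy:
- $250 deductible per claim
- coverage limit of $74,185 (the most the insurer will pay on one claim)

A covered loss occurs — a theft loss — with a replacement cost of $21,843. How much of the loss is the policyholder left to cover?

Subtract the deductible: $21,843 − $250 = $21,593.
$21,593 is within the $74,185 limit, so the insurer pays $21,593.
Out of pocket: $21,843 − $21,593 = $250.

$250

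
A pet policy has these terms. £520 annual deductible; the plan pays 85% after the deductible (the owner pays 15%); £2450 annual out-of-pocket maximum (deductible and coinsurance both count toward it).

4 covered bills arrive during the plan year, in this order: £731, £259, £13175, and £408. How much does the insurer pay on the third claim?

£11315.50

Claim 1 — £731: deductible takes £520, £211 remains; owner's 15% is £31.65. Owner owes £551.65 (running OOP £551.65). Insurer: £731 − £551.65 = £179.35.
Claim 2 — £259: deductible already satisfied, so owner's share is 15% × £259 = £38.85. Cost to owner: £38.85. OOP to date £590.50. Plan pays £259 − £38.85 = £220.15.
Claim 3 — £13175: 15% coinsurance on £13175 = £1976.25. Adding that to £590.50 gives £2566.75, past the £2450 cap; owner pays only £2450 − £590.50 = £1859.50. Insurer: £13175 − £1859.50 = £11315.50.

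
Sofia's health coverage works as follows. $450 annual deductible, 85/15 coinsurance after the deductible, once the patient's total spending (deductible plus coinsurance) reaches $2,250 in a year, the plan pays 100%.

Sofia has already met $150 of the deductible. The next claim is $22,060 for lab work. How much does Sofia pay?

$150 of the $450 deductible is already met, leaving $300.
The remaining $21,760 (= $22,060 − $300) moves to coinsurance.
Coinsurance: $21,760 × 15% = $3,264.
Patient responsibility before any cap: $300 + $3,264 = $3,564.
That would bring total out-of-pocket to $3,714, past the $2,250 cap. The patient is capped at $2,250 − $150 = $2,100 on this claim.

$2,100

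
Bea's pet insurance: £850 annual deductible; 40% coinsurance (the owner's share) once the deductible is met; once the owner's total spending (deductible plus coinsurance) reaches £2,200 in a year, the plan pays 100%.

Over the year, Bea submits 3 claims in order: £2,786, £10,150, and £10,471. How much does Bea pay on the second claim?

#1 (£2,786): £850 to deductible, leaving £1,936; 40% of £1,936 = £774.40. Owner pays £1,624.40; OOP now £1,624.40.
#2 (£10,150): 40% coinsurance on £10,150 = £4,060. That would push OOP to £5,684.40, over the £2,200 cap, so owner pays £2,200 − £1,624.40 = £575.60.

£575.60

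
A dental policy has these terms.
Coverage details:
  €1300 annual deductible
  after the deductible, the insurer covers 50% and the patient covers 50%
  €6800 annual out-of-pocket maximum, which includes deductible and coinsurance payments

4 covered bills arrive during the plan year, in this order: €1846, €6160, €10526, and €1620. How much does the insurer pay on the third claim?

Claim 1 (€1846): deductible takes €1300, €546 remains; coinsurance €546 × 50% = €273. Patient owes €1573 (running OOP €1573). Insurer: €1846 − €1573 = €273.
Claim 2 (€6160): 50% coinsurance on €6160 = €3080. Patient owes €3080 (running OOP €4653). Insurer: €6160 − €3080 = €3080.
Claim 3 (€10526): deductible met; 50% of €10526 = €5263. OOP would hit €9916 > €6800, so the cap limits the patient to €6800 − €4653 = €2147. Insurer: €10526 − €2147 = €8379.

€8379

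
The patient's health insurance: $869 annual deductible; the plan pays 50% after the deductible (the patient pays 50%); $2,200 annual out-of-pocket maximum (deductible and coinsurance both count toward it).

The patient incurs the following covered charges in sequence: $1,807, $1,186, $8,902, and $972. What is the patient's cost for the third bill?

Bill 1, $1,807: $869 to deductible, leaving $938; coinsurance $938 × 50% = $469. Patient pays $1,338; OOP now $1,338.
Bill 2, $1,186: 50% coinsurance on $1,186 = $593. Patient pays $593; OOP now $1,931.
Bill 3, $8,902: deductible met; 50% of $8,902 = $4,451. Adding that to $1,931 gives $6,382, past the $2,200 cap; patient pays only $2,200 − $1,931 = $269.

$269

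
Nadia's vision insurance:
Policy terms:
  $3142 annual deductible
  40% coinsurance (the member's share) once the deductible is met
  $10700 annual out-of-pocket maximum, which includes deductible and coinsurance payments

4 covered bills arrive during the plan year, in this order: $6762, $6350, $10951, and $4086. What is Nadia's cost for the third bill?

Claim 1 ($6762): deductible takes $3142, $3620 remains; member's 40% is $1448. Cost to member: $4590. OOP to date $4590.
Claim 2 ($6350): 40% coinsurance on $6350 = $2540. Member pays $2540; OOP now $7130.
Claim 3 ($10951): deductible met; 40% of $10951 = $4380.40. Adding that to $7130 gives $11510.40, past the $10700 cap; member pays only $10700 − $7130 = $3570.

$3570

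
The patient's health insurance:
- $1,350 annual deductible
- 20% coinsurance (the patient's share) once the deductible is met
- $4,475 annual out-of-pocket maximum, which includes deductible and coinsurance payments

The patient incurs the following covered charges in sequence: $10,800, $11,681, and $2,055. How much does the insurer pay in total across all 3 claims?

$20,061

Claim 1 ($10,800): deductible takes $1,350, $9,450 remains; coinsurance $9,450 × 20% = $1,890. Patient pays $3,240; OOP now $3,240. Plan pays $10,800 − $3,240 = $7,560.
Claim 2 ($11,681): deductible already satisfied, so patient's share is 20% × $11,681 = $2,336.20. That would push OOP to $5,576.20, over the $4,475 cap, so patient pays $4,475 − $3,240 = $1,235. Insurer: $11,681 − $1,235 = $10,446.
Claim 3 ($2,055): deductible already satisfied, so patient's share is 20% × $2,055 = $411. That would push OOP to $4,886, over the $4,475 cap, so patient pays $4,475 − $4,475 = $0. Insurer: $2,055 − $0 = $2,055.
Insurer total = bills − patient's total = $24,536 − $4,475 = $20,061.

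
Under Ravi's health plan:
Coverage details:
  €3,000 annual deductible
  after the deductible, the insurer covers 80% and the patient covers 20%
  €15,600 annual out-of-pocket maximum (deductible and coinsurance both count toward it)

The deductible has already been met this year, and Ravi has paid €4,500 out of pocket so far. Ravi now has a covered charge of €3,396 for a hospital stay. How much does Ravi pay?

The deductible is already satisfied, so the full bill goes to coinsurance.
Coinsurance: €3,396 × 20% = €679.20.
Cumulative spending €4,500 + €679.20 = €5,179.20 stays under the €15,600 maximum.

€679.20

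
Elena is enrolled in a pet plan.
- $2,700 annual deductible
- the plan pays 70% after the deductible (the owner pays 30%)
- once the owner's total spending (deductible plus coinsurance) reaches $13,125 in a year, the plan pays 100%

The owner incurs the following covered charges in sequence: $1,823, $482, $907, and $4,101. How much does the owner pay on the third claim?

#1 ($1,823): all of it applies to the deductible. Owner pays $1,823; OOP now $1,823.
#2 ($482): all of it applies to the deductible. Cost to owner: $482. OOP to date $2,305.
#3 ($907): $395 to deductible, leaving $512; owner's 30% is $153.60. Owner owes $548.60 (running OOP $2,853.60).

$548.60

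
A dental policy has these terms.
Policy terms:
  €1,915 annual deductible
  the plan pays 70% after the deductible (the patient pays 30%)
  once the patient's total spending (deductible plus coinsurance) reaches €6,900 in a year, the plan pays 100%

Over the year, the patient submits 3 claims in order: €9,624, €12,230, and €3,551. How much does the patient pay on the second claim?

€2,672.30

Claim 1 — €9,624: €1,915 to deductible, leaving €7,709; patient's 30% is €2,312.70. Patient owes €4,227.70 (running OOP €4,227.70).
Claim 2 — €12,230: deductible met; 30% of €12,230 = €3,669. Adding that to €4,227.70 gives €7,896.70, past the €6,900 cap; patient pays only €6,900 − €4,227.70 = €2,672.30.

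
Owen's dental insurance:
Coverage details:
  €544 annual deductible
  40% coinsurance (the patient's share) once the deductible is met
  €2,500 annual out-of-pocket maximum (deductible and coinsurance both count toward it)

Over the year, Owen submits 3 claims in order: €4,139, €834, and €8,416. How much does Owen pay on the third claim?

Claim 1 — €4,139: €544 finishes the deductible; €3,595 goes to coinsurance; coinsurance €3,595 × 40% = €1,438. Patient pays €1,982; OOP now €1,982.
Claim 2 — €834: 40% coinsurance on €834 = €333.60. Patient owes €333.60 (running OOP €2,315.60).
Claim 3 — €8,416: 40% coinsurance on €8,416 = €3,366.40. That would push OOP to €5,682, over the €2,500 cap, so patient pays €2,500 − €2,315.60 = €184.40.

€184.40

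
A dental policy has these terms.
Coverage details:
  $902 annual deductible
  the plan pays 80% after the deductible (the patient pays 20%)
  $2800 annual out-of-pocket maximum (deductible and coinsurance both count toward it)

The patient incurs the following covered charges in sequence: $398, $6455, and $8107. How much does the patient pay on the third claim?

Claim 1 ($398): all of it applies to the deductible. Cost to patient: $398. OOP to date $398.
Claim 2 ($6455): $504 to deductible, leaving $5951; coinsurance $5951 × 20% = $1190.20. Patient owes $1694.20 (running OOP $2092.20).
Claim 3 ($8107): deductible met; 20% of $8107 = $1621.40. OOP would hit $3713.60 > $2800, so the cap limits the patient to $2800 − $2092.20 = $707.80.

$707.80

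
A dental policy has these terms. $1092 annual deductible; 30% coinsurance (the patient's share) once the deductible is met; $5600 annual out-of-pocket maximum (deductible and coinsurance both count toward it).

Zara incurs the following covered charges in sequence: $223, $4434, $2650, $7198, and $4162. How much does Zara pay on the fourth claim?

Bill 1, $223: entire amount goes to the deductible. Cost to patient: $223. OOP to date $223.
Bill 2, $4434: $869 to deductible, leaving $3565; patient's 30% is $1069.50. Patient owes $1938.50 (running OOP $2161.50).
Bill 3, $2650: deductible met; 30% of $2650 = $795. Patient pays $795; OOP now $2956.50.
Bill 4, $7198: 30% coinsurance on $7198 = $2159.40. Patient owes $2159.40 (running OOP $5115.90).

$2159.40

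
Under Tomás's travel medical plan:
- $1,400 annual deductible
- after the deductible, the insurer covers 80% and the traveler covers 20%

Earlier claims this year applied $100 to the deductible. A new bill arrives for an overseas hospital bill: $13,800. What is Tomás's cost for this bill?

$3,800

$100 of the $1,400 deductible is already met, leaving $1,300.
The remaining $12,500 (= $13,800 − $1,300) moves to coinsurance.
Traveler's 20% share of $12,500 is $2,500.
So the traveler owes $1,300 + $2,500 = $3,800.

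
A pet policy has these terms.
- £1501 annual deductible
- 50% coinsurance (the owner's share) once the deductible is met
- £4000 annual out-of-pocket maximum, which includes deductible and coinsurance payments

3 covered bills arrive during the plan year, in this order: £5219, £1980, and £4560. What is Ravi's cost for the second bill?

Claim 1 — £5219: deductible takes £1501, £3718 remains; coinsurance £3718 × 50% = £1859. Owner pays £3360; OOP now £3360.
Claim 2 — £1980: deductible already satisfied, so owner's share is 50% × £1980 = £990. Adding that to £3360 gives £4350, past the £4000 cap; owner pays only £4000 − £3360 = £640.

£640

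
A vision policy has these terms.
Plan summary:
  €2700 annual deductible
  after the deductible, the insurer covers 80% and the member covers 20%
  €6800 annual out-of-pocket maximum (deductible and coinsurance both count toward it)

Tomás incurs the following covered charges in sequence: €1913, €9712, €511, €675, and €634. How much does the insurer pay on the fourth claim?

€540

Bill 1, €1913: all of it applies to the deductible. Cost to member: €1913. OOP to date €1913. Plan pays €1913 − €1913 = €0.
Bill 2, €9712: €787 to deductible, leaving €8925; member's 20% is €1785. Member pays €2572; OOP now €4485. Insurer: €9712 − €2572 = €7140.
Bill 3, €511: 20% coinsurance on €511 = €102.20. Cost to member: €102.20. OOP to date €4587.20. Insurer: €511 − €102.20 = €408.80.
Bill 4, €675: deductible already satisfied, so member's share is 20% × €675 = €135. Member pays €135; OOP now €4722.20. Insurer: €675 − €135 = €540.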